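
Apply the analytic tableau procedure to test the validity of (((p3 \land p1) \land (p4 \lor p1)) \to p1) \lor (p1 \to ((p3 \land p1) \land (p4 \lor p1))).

Assume the negation and expand:
Initial set: {F ((((p3 \land p1) \land (p4 \lor p1)) \to p1) \lor (p1 \to ((p3 \land p1) \land (p4 \lor p1))))}.
F ((((p3 \land p1) \land (p4 \lor p1)) \to p1) \lor (p1 \to ((p3 \land p1) \land (p4 \lor p1)))): α-rule — add F (((p3 \land p1) \land (p4 \lor p1)) \to p1), F (p1 \to ((p3 \land p1) \land (p4 \lor p1))).
F (((p3 \land p1) \land (p4 \lor p1)) \to p1): α-rule — add T ((p3 \land p1) \land (p4 \lor p1)), F p1.
F (p1 \to ((p3 \land p1) \land (p4 \lor p1))): α-rule — add T p1, F ((p3 \land p1) \land (p4 \lor p1)).
× closes — contains both p1 and \lnot p1.
All 1 branch closes.
Every branch closed, so the negation is unsatisfiable and the formula is valid.

Valid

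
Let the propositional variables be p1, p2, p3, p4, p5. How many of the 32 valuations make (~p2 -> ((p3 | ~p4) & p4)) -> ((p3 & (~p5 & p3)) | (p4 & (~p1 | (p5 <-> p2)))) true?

Initial set: {((~p2 -> ((p3 | ~p4) & p4)) -> ((p3 & (~p5 & p3)) | (p4 & (~p1 | (p5 <-> p2)))))}.
((~p2 -> ((p3 | ~p4) & p4)) -> ((p3 & (~p5 & p3)) | (p4 & (~p1 | (p5 <-> p2))))): β-rule — branch into ~(~p2 -> ((p3 | ~p4) & p4))  //  ((p3 & (~p5 & p3)) | (p4 & (~p1 | (p5 <-> p2)))).
  branch 1 (add ~(~p2 -> ((p3 | ~p4) & p4))):
    ~(~p2 -> ((p3 | ~p4) & p4)): α-rule — add ~p2, ~((p3 | ~p4) & p4).
    ~((p3 | ~p4) & p4): β-rule — branch into ~(p3 | ~p4)  //  ~p4.
      branch 1.1 (add ~(p3 | ~p4)):
        ~(p3 | ~p4): α-rule — add ~p3, ~~p4.
        ○ open, literals {p2=false, p3=false, p4=true}.
      branch 1.2 (add ~p4):
        ○ open, literals {p2=false, p4=false}.
  branch 2 (add ((p3 & (~p5 & p3)) | (p4 & (~p1 | (p5 <-> p2))))):
    ((p3 & (~p5 & p3)) | (p4 & (~p1 | (p5 <-> p2)))): β-rule — branch into (p3 & (~p5 & p3))  //  (p4 & (~p1 | (p5 <-> p2))).
      branch 2.1 (add (p3 & (~p5 & p3))):
        (p3 & (~p5 & p3)): α-rule — add p3, (~p5 & p3).
        (~p5 & p3): α-rule — add ~p5, p3.
        ○ open, literals {p3=true, p5=false}.
      branch 2.2 (add (p4 & (~p1 | (p5 <-> p2)))):
        (p4 & (~p1 | (p5 <-> p2))): α-rule — add p4, (~p1 | (p5 <-> p2)).
        (~p1 | (p5 <-> p2)): β-rule — branch into ~p1  //  (p5 <-> p2).
          branch 2.2.1 (add ~p1):
            ○ open, literals {p1=false, p4=true}.
          branch 2.2.2 (add (p5 <-> p2)):
            (p5 <-> p2): β-rule — branch into p5, p2  //  ~p5, ~p2.
              branch 2.2.2.1 (add p5, p2):
                ○ open, literals {p2=true, p4=true, p5=true}.
              branch 2.2.2.2 (add ~p5, ~p2):
                ○ open, literals {p2=false, p4=true, p5=false}.
0 branches closed, 6 open.
Each open branch fixes some atoms; the unmentioned ones are free. Counting distinct full assignments: branch {p2=false, p3=false, p4=true} (p1, p5) contributes 4 new; branch {p2=false, p4=false} (p1, p3, p5) contributes 8 new; branch {p3=true, p5=false} (p1, p2, p4) contributes 6 new; branch {p1=false, p4=true} (p2, p3, p5) contributes 4 new; branch {p2=true, p4=true, p5=true} (p1, p3) contributes 2 new; branch {p2=false, p4=true, p5=false} (p1, p3) contributes 0 new. Total: 24.

24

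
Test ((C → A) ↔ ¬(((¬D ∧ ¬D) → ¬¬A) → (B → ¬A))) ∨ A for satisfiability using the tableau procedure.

Satisfiable

Initial set: {T (((C → A) ↔ ¬(((¬D ∧ ¬D) → ¬¬A) → (B → ¬A))) ∨ A)}.
T (((C → A) ↔ ¬(((¬D ∧ ¬D) → ¬¬A) → (B → ¬A))) ∨ A): β-rule — branch into T ((C → A) ↔ ¬(((¬D ∧ ¬D) → ¬¬A) → (B → ¬A)))  //  T A.
  branch 1 (add T ((C → A) ↔ ¬(((¬D ∧ ¬D) → ¬¬A) → (B → ¬A)))):
    T ((C → A) ↔ ¬(((¬D ∧ ¬D) → ¬¬A) → (B → ¬A))): β-rule — branch into T (C → A), T ¬(((¬D ∧ ¬D) → ¬¬A) → (B → ¬A))  //  F (C → A), F ¬(((¬D ∧ ¬D) → ¬¬A) → (B → ¬A)).
      branch 1.1 (add T (C → A), T ¬(((¬D ∧ ¬D) → ¬¬A) → (B → ¬A))):
        T ¬(((¬D ∧ ¬D) → ¬¬A) → (B → ¬A)): α-rule — add T ((¬D ∧ ¬D) → ¬¬A), F (B → ¬A).
        F (B → ¬A): α-rule — add T B, F ¬A.
        T (C → A): β-rule — branch into F C  //  T A.
          branch 1.1.1 (add F C):
            T ((¬D ∧ ¬D) → ¬¬A): β-rule — branch into F (¬D ∧ ¬D)  //  T ¬¬A.
              branch 1.1.1.1 (add F (¬D ∧ ¬D)):
                F (¬D ∧ ¬D): β-rule — branch into F ¬D  //  F ¬D.
                  branch 1.1.1.1.1 (add F ¬D):
                    ○ open, literals {A=true, B=true, C=false, D=true}.
                  branch 1.1.1.1.2 (add F ¬D):
                    ○ open, literals {A=true, B=true, C=false, D=true}.
              branch 1.1.1.2 (add T ¬¬A):
                T ¬¬A: drop double negation, giving T A.
                ○ open, literals {A=true, B=true, C=false}.
          branch 1.1.2 (add T A):
            T ((¬D ∧ ¬D) → ¬¬A): β-rule — branch into F (¬D ∧ ¬D)  //  T ¬¬A.
              branch 1.1.2.1 (add F (¬D ∧ ¬D)):
                F (¬D ∧ ¬D): β-rule — branch into F ¬D  //  F ¬D.
                  branch 1.1.2.1.1 (add F ¬D):
                    ○ open, literals {A=true, B=true, D=true}.
                  branch 1.1.2.1.2 (add F ¬D):
                    ○ open, literals {A=true, B=true, D=true}.
              branch 1.1.2.2 (add T ¬¬A):
                T ¬¬A: drop double negation, giving T A.
                ○ open, literals {A=true, B=true}.
      branch 1.2 (add F (C → A), F ¬(((¬D ∧ ¬D) → ¬¬A) → (B → ¬A))):
        F (C → A): α-rule — add T C, F A.
        F ¬(((¬D ∧ ¬D) → ¬¬A) → (B → ¬A)): β-rule — branch into F ((¬D ∧ ¬D) → ¬¬A)  //  T (B → ¬A).
          branch 1.2.1 (add F ((¬D ∧ ¬D) → ¬¬A)):
            F ((¬D ∧ ¬D) → ¬¬A): α-rule — add T (¬D ∧ ¬D), F ¬¬A.
            T (¬D ∧ ¬D): α-rule — add T ¬D, T ¬D.
            F ¬¬A: drop double negation, giving F A.
            ○ open, literals {A=false, C=true, D=false}.
          branch 1.2.2 (add T (B → ¬A)):
            T (B → ¬A): β-rule — branch into F B  //  T ¬A.
              branch 1.2.2.1 (add F B):
                ○ open, literals {A=false, B=false, C=true}.
              branch 1.2.2.2 (add T ¬A):
                ○ open, literals {A=false, C=true}.
  branch 2 (add T A):
    ○ open, literals {A=true}.
0 branches closed, 10 open.
An open branch gives a satisfying assignment: A=true, B=true, C=false, D=true.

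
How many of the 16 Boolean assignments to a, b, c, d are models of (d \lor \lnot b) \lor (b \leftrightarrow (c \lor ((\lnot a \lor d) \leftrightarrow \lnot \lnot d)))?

15

Initial set: {((d \lor \lnot b) \lor (b \leftrightarrow (c \lor ((\lnot a \lor d) \leftrightarrow \lnot \lnot d))))}.
((d \lor \lnot b) \lor (b \leftrightarrow (c \lor ((\lnot a \lor d) \leftrightarrow \lnot \lnot d)))): β-rule — branch into (d \lor \lnot b)  //  (b \leftrightarrow (c \lor ((\lnot a \lor d) \leftrightarrow \lnot \lnot d))).
  branch 1 (add (d \lor \lnot b)):
    (d \lor \lnot b): β-rule — branch into d  //  \lnot b.
      branch 1.1 (add d):
        ○ open, literals {d=1}.
      branch 1.2 (add \lnot b):
        ○ open, literals {b=0}.
  branch 2 (add (b \leftrightarrow (c \lor ((\lnot a \lor d) \leftrightarrow \lnot \lnot d)))):
    (b \leftrightarrow (c \lor ((\lnot a \lor d) \leftrightarrow \lnot \lnot d))): β-rule — branch into b, (c \lor ((\lnot a \lor d) \leftrightarrow \lnot \lnot d))  //  \lnot b, \lnot (c \lor ((\lnot a \lor d) \leftrightarrow \lnot \lnot d)).
      branch 2.1 (add b, (c \lor ((\lnot a \lor d) \leftrightarrow \lnot \lnot d))):
        (c \lor ((\lnot a \lor d) \leftrightarrow \lnot \lnot d)): β-rule — branch into c  //  ((\lnot a \lor d) \leftrightarrow \lnot \lnot d).
          branch 2.1.1 (add c):
            ○ open, literals {b=1, c=1}.
          branch 2.1.2 (add ((\lnot a \lor d) \leftrightarrow \lnot \lnot d)):
            ((\lnot a \lor d) \leftrightarrow \lnot \lnot d): β-rule — branch into (\lnot a \lor d), \lnot \lnot d  //  \lnot (\lnot a \lor d), \lnot \lnot \lnot d.
              branch 2.1.2.1 (add (\lnot a \lor d), \lnot \lnot d):
                \lnot \lnot d: drop double negation, giving d.
                (\lnot a \lor d): β-rule — branch into \lnot a  //  d.
                  branch 2.1.2.1.1 (add \lnot a):
                    ○ open, literals {a=0, b=1, d=1}.
                  branch 2.1.2.1.2 (add d):
                    ○ open, literals {b=1, d=1}.
              branch 2.1.2.2 (add \lnot (\lnot a \lor d), \lnot \lnot \lnot d):
                \lnot (\lnot a \lor d): α-rule — add \lnot \lnot a, \lnot d.
                \lnot \lnot \lnot d: drop double negation, giving \lnot d.
                ○ open, literals {a=1, b=1, d=0}.
      branch 2.2 (add \lnot b, \lnot (c \lor ((\lnot a \lor d) \leftrightarrow \lnot \lnot d))):
        \lnot (c \lor ((\lnot a \lor d) \leftrightarrow \lnot \lnot d)): α-rule — add \lnot c, \lnot ((\lnot a \lor d) \leftrightarrow \lnot \lnot d).
        \lnot ((\lnot a \lor d) \leftrightarrow \lnot \lnot d): β-rule — branch into (\lnot a \lor d), \lnot \lnot \lnot d  //  \lnot (\lnot a \lor d), \lnot \lnot d.
          branch 2.2.1 (add (\lnot a \lor d), \lnot \lnot \lnot d):
            \lnot \lnot \lnot d: drop double negation, giving \lnot d.
            (\lnot a \lor d): β-rule — branch into \lnot a  //  d.
              branch 2.2.1.1 (add \lnot a):
                ○ open, literals {a=0, b=0, c=0, d=0}.
              branch 2.2.1.2 (add d):
                × closes — contains both d and \lnot d.
          branch 2.2.2 (add \lnot (\lnot a \lor d), \lnot \lnot d):
            \lnot (\lnot a \lor d): α-rule — add \lnot \lnot a, \lnot d.
            \lnot \lnot d: drop double negation, giving d.
            × closes — contains both d and \lnot d.
2 branches closed, 7 open.
Each open branch fixes some atoms; the unmentioned ones are free. Counting distinct full assignments: branch {d=1} (a, b, c) contributes 8 new; branch {b=0} (a, c, d) contributes 4 new; branch {b=1, c=1} (a, d) contributes 2 new; branch {a=0, b=1, d=1} (c) contributes 0 new; branch {b=1, d=1} (a, c) contributes 0 new; branch {a=1, b=1, d=0} (c) contributes 1 new; branch {a=0, b=0, c=0, d=0} (none free) contributes 0 new. Total: 15.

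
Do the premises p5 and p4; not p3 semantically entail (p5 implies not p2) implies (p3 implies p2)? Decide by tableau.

Initial set: {(p5 and p4); not p3; not ((p5 implies not p2) implies (p3 implies p2))}.
(p5 and p4): α-rule — add p5, p4.
not ((p5 implies not p2) implies (p3 implies p2)): α-rule — add (p5 implies not p2), not (p3 implies p2).
not (p3 implies p2): α-rule — add p3, not p2.
× closes — contains both p3 and not p3.
All 1 branch closes.
Every branch closed, so the premises entail the conclusion.

Yes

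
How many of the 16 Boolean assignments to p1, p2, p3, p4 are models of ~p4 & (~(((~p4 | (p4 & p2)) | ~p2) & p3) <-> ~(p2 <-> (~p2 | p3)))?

6

Initial set: {(~p4 & (~(((~p4 | (p4 & p2)) | ~p2) & p3) <-> ~(p2 <-> (~p2 | p3))))}.
(~p4 & (~(((~p4 | (p4 & p2)) | ~p2) & p3) <-> ~(p2 <-> (~p2 | p3)))): α-rule — add ~p4, (~(((~p4 | (p4 & p2)) | ~p2) & p3) <-> ~(p2 <-> (~p2 | p3))).
(~(((~p4 | (p4 & p2)) | ~p2) & p3) <-> ~(p2 <-> (~p2 | p3))): β-rule — branch into ~(((~p4 | (p4 & p2)) | ~p2) & p3), ~(p2 <-> (~p2 | p3))  //  ~~(((~p4 | (p4 & p2)) | ~p2) & p3), ~~(p2 <-> (~p2 | p3)).
  branch 1 (add ~(((~p4 | (p4 & p2)) | ~p2) & p3), ~(p2 <-> (~p2 | p3))):
    ~(((~p4 | (p4 & p2)) | ~p2) & p3): β-rule — branch into ~((~p4 | (p4 & p2)) | ~p2)  //  ~p3.
      branch 1.1 (add ~((~p4 | (p4 & p2)) | ~p2)):
        ~((~p4 | (p4 & p2)) | ~p2): α-rule — add ~(~p4 | (p4 & p2)), ~~p2.
        ~(~p4 | (p4 & p2)): α-rule — add ~~p4, ~(p4 & p2).
        × closes — contains both p4 and ~p4.
      branch 1.2 (add ~p3):
        ~(p2 <-> (~p2 | p3)): β-rule — branch into p2, ~(~p2 | p3)  //  ~p2, (~p2 | p3).
          branch 1.2.1 (add p2, ~(~p2 | p3)):
            ~(~p2 | p3): α-rule — add ~~p2, ~p3.
            ○ open, literals {p2=true, p3=false, p4=false}.
          branch 1.2.2 (add ~p2, (~p2 | p3)):
            (~p2 | p3): β-rule — branch into ~p2  //  p3.
              branch 1.2.2.1 (add ~p2):
                ○ open, literals {p2=false, p3=false, p4=false}.
              branch 1.2.2.2 (add p3):
                × closes — contains both p3 and ~p3.
  branch 2 (add ~~(((~p4 | (p4 & p2)) | ~p2) & p3), ~~(p2 <-> (~p2 | p3))):
    ~~(((~p4 | (p4 & p2)) | ~p2) & p3): α-rule — add ((~p4 | (p4 & p2)) | ~p2), p3.
    ~~(p2 <-> (~p2 | p3)): β-rule — branch into p2, (~p2 | p3)  //  ~p2, ~(~p2 | p3).
      branch 2.1 (add p2, (~p2 | p3)):
        ((~p4 | (p4 & p2)) | ~p2): β-rule — branch into (~p4 | (p4 & p2))  //  ~p2.
          branch 2.1.1 (add (~p4 | (p4 & p2))):
            (~p2 | p3): β-rule — branch into ~p2  //  p3.
              branch 2.1.1.1 (add ~p2):
                × closes — contains both p2 and ~p2.
              branch 2.1.1.2 (add p3):
                (~p4 | (p4 & p2)): β-rule — branch into ~p4  //  (p4 & p2).
                  branch 2.1.1.2.1 (add ~p4):
                    ○ open, literals {p2=true, p3=true, p4=false}.
                  branch 2.1.1.2.2 (add (p4 & p2)):
                    (p4 & p2): α-rule — add p4, p2.
                    × closes — contains both p4 and ~p4.
          branch 2.1.2 (add ~p2):
            × closes — contains both p2 and ~p2.
      branch 2.2 (add ~p2, ~(~p2 | p3)):
        ~(~p2 | p3): α-rule — add ~~p2, ~p3.
        × closes — contains both p2 and ~p2.
6 branches closed, 3 open.
Each open branch fixes some atoms; the unmentioned ones are free. Counting distinct full assignments: branch {p2=true, p3=false, p4=false} (p1) contributes 2 new; branch {p2=false, p3=false, p4=false} (p1) contributes 2 new; branch {p2=true, p3=true, p4=false} (p1) contributes 2 new. Total: 6.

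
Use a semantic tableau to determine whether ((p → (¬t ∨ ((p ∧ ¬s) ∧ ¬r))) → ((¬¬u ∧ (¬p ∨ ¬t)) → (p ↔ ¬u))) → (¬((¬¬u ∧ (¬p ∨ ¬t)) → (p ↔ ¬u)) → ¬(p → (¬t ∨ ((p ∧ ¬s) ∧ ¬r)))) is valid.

Assume the negation and expand:
Initial set: {¬(((p → (¬t ∨ ((p ∧ ¬s) ∧ ¬r))) → ((¬¬u ∧ (¬p ∨ ¬t)) → (p ↔ ¬u))) → (¬((¬¬u ∧ (¬p ∨ ¬t)) → (p ↔ ¬u)) → ¬(p → (¬t ∨ ((p ∧ ¬s) ∧ ¬r)))))}.
¬(((p → (¬t ∨ ((p ∧ ¬s) ∧ ¬r))) → ((¬¬u ∧ (¬p ∨ ¬t)) → (p ↔ ¬u))) → (¬((¬¬u ∧ (¬p ∨ ¬t)) → (p ↔ ¬u)) → ¬(p → (¬t ∨ ((p ∧ ¬s) ∧ ¬r))))): α-rule — add ((p → (¬t ∨ ((p ∧ ¬s) ∧ ¬r))) → ((¬¬u ∧ (¬p ∨ ¬t)) → (p ↔ ¬u))), ¬(¬((¬¬u ∧ (¬p ∨ ¬t)) → (p ↔ ¬u)) → ¬(p → (¬t ∨ ((p ∧ ¬s) ∧ ¬r)))).
¬(¬((¬¬u ∧ (¬p ∨ ¬t)) → (p ↔ ¬u)) → ¬(p → (¬t ∨ ((p ∧ ¬s) ∧ ¬r)))): α-rule — add ¬((¬¬u ∧ (¬p ∨ ¬t)) → (p ↔ ¬u)), ¬¬(p → (¬t ∨ ((p ∧ ¬s) ∧ ¬r))).
¬((¬¬u ∧ (¬p ∨ ¬t)) → (p ↔ ¬u)): α-rule — add (¬¬u ∧ (¬p ∨ ¬t)), ¬(p ↔ ¬u).
(¬¬u ∧ (¬p ∨ ¬t)): α-rule — add ¬¬u, (¬p ∨ ¬t).
¬¬u: drop double negation, giving u.
((p → (¬t ∨ ((p ∧ ¬s) ∧ ¬r))) → ((¬¬u ∧ (¬p ∨ ¬t)) → (p ↔ ¬u))): β-rule — branch into ¬(p → (¬t ∨ ((p ∧ ¬s) ∧ ¬r)))  //  ((¬¬u ∧ (¬p ∨ ¬t)) → (p ↔ ¬u)).
  branch 1 (add ¬(p → (¬t ∨ ((p ∧ ¬s) ∧ ¬r)))):
    ¬(p → (¬t ∨ ((p ∧ ¬s) ∧ ¬r))): α-rule — add p, ¬(¬t ∨ ((p ∧ ¬s) ∧ ¬r)).
    ¬(¬t ∨ ((p ∧ ¬s) ∧ ¬r)): α-rule — add ¬¬t, ¬((p ∧ ¬s) ∧ ¬r).
    ¬¬(p → (¬t ∨ ((p ∧ ¬s) ∧ ¬r))): β-rule — branch into ¬p  //  (¬t ∨ ((p ∧ ¬s) ∧ ¬r)).
      branch 1.1 (add ¬p):
        × closes — contains both p and ¬p.
      branch 1.2 (add (¬t ∨ ((p ∧ ¬s) ∧ ¬r))):
        ¬(p ↔ ¬u): β-rule — branch into p, ¬¬u  //  ¬p, ¬u.
          branch 1.2.1 (add p, ¬¬u):
            (¬p ∨ ¬t): β-rule — branch into ¬p  //  ¬t.
              branch 1.2.1.1 (add ¬p):
                × closes — contains both p and ¬p.
              branch 1.2.1.2 (add ¬t):
                × closes — contains both t and ¬t.
          branch 1.2.2 (add ¬p, ¬u):
            × closes — contains both p and ¬p.
  branch 2 (add ((¬¬u ∧ (¬p ∨ ¬t)) → (p ↔ ¬u))):
    ¬¬(p → (¬t ∨ ((p ∧ ¬s) ∧ ¬r))): β-rule — branch into ¬p  //  (¬t ∨ ((p ∧ ¬s) ∧ ¬r)).
      branch 2.1 (add ¬p):
        ¬(p ↔ ¬u): β-rule — branch into p, ¬¬u  //  ¬p, ¬u.
          branch 2.1.1 (add p, ¬¬u):
            × closes — contains both p and ¬p.
          branch 2.1.2 (add ¬p, ¬u):
            × closes — contains both u and ¬u.
      branch 2.2 (add (¬t ∨ ((p ∧ ¬s) ∧ ¬r))):
        ¬(p ↔ ¬u): β-rule — branch into p, ¬¬u  //  ¬p, ¬u.
          branch 2.2.1 (add p, ¬¬u):
            (¬p ∨ ¬t): β-rule — branch into ¬p  //  ¬t.
              branch 2.2.1.1 (add ¬p):
                × closes — contains both p and ¬p.
              branch 2.2.1.2 (add ¬t):
                ((¬¬u ∧ (¬p ∨ ¬t)) → (p ↔ ¬u)): β-rule — branch into ¬(¬¬u ∧ (¬p ∨ ¬t))  //  (p ↔ ¬u).
                  branch 2.2.1.2.1 (add ¬(¬¬u ∧ (¬p ∨ ¬t))):
                    (¬t ∨ ((p ∧ ¬s) ∧ ¬r)): β-rule — branch into ¬t  //  ((p ∧ ¬s) ∧ ¬r).
                      branch 2.2.1.2.1.1 (add ¬t):
                        ¬(¬¬u ∧ (¬p ∨ ¬t)): β-rule — branch into ¬¬¬u  //  ¬(¬p ∨ ¬t).
                          branch 2.2.1.2.1.1.1 (add ¬¬¬u):
                            ¬¬¬u: drop double negation, giving ¬u.
                            × closes — contains both u and ¬u.
                          branch 2.2.1.2.1.1.2 (add ¬(¬p ∨ ¬t)):
                            ¬(¬p ∨ ¬t): α-rule — add ¬¬p, ¬¬t.
                            × closes — contains both t and ¬t.
                      branch 2.2.1.2.1.2 (add ((p ∧ ¬s) ∧ ¬r)):
                        ((p ∧ ¬s) ∧ ¬r): α-rule — add (p ∧ ¬s), ¬r.
                        (p ∧ ¬s): α-rule — add p, ¬s.
                        ¬(¬¬u ∧ (¬p ∨ ¬t)): β-rule — branch into ¬¬¬u  //  ¬(¬p ∨ ¬t).
                          branch 2.2.1.2.1.2.1 (add ¬¬¬u):
                            ¬¬¬u: drop double negation, giving ¬u.
                            × closes — contains both u and ¬u.
                          branch 2.2.1.2.1.2.2 (add ¬(¬p ∨ ¬t)):
                            ¬(¬p ∨ ¬t): α-rule — add ¬¬p, ¬¬t.
                            × closes — contains both t and ¬t.
                  branch 2.2.1.2.2 (add (p ↔ ¬u)):
                    (¬t ∨ ((p ∧ ¬s) ∧ ¬r)): β-rule — branch into ¬t  //  ((p ∧ ¬s) ∧ ¬r).
                      branch 2.2.1.2.2.1 (add ¬t):
                        (p ↔ ¬u): β-rule — branch into p, ¬u  //  ¬p, ¬¬u.
                          branch 2.2.1.2.2.1.1 (add p, ¬u):
                            × closes — contains both u and ¬u.
                          branch 2.2.1.2.2.1.2 (add ¬p, ¬¬u):
                            × closes — contains both p and ¬p.
                      branch 2.2.1.2.2.2 (add ((p ∧ ¬s) ∧ ¬r)):
                        ((p ∧ ¬s) ∧ ¬r): α-rule — add (p ∧ ¬s), ¬r.
                        (p ∧ ¬s): α-rule — add p, ¬s.
                        (p ↔ ¬u): β-rule — branch into p, ¬u  //  ¬p, ¬¬u.
                          branch 2.2.1.2.2.2.1 (add p, ¬u):
                            × closes — contains both u and ¬u.
                          branch 2.2.1.2.2.2.2 (add ¬p, ¬¬u):
                            × closes — contains both p and ¬p.
          branch 2.2.2 (add ¬p, ¬u):
            × closes — contains both u and ¬u.
All 16 branches close.
Every branch closed, so the negation is unsatisfiable and the formula is valid.

Valid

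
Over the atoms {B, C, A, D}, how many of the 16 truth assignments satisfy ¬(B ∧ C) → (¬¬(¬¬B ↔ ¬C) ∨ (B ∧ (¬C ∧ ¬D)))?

Initial set: {T (¬(B ∧ C) → (¬¬(¬¬B ↔ ¬C) ∨ (B ∧ (¬C ∧ ¬D))))}.
T (¬(B ∧ C) → (¬¬(¬¬B ↔ ¬C) ∨ (B ∧ (¬C ∧ ¬D)))): β-rule — branch into F ¬(B ∧ C)  //  T (¬¬(¬¬B ↔ ¬C) ∨ (B ∧ (¬C ∧ ¬D))).
  branch 1 (add F ¬(B ∧ C)):
    F ¬(B ∧ C): α-rule — add T B, T C.
    ○ open, literals {B=T, C=T}.
  branch 2 (add T (¬¬(¬¬B ↔ ¬C) ∨ (B ∧ (¬C ∧ ¬D)))):
    T (¬¬(¬¬B ↔ ¬C) ∨ (B ∧ (¬C ∧ ¬D))): β-rule — branch into T ¬¬(¬¬B ↔ ¬C)  //  T (B ∧ (¬C ∧ ¬D)).
      branch 2.1 (add T ¬¬(¬¬B ↔ ¬C)):
        T ¬¬(¬¬B ↔ ¬C): drop double negation, giving T (¬¬B ↔ ¬C).
        T (¬¬B ↔ ¬C): β-rule — branch into T ¬¬B, T ¬C  //  F ¬¬B, F ¬C.
          branch 2.1.1 (add T ¬¬B, T ¬C):
            T ¬¬B: drop double negation, giving T B.
            ○ open, literals {B=T, C=F}.
          branch 2.1.2 (add F ¬¬B, F ¬C):
            F ¬¬B: drop double negation, giving F B.
            ○ open, literals {B=F, C=T}.
      branch 2.2 (add T (B ∧ (¬C ∧ ¬D))):
        T (B ∧ (¬C ∧ ¬D)): α-rule — add T B, T (¬C ∧ ¬D).
        T (¬C ∧ ¬D): α-rule — add T ¬C, T ¬D.
        ○ open, literals {B=T, C=F, D=F}.
0 branches closed, 4 open.
Each open branch fixes some atoms; the unmentioned ones are free. Counting distinct full assignments: branch {B=T, C=T} (A, D) contributes 4 new; branch {B=T, C=F} (A, D) contributes 4 new; branch {B=F, C=T} (A, D) contributes 4 new; branch {B=T, C=F, D=F} (A) contributes 0 new. Total: 12.

12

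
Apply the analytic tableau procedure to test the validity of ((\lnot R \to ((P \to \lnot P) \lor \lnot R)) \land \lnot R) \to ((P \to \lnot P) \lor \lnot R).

Valid

Assume the negation and expand:
Initial set: {\lnot (((\lnot R \to ((P \to \lnot P) \lor \lnot R)) \land \lnot R) \to ((P \to \lnot P) \lor \lnot R))}.
\lnot (((\lnot R \to ((P \to \lnot P) \lor \lnot R)) \land \lnot R) \to ((P \to \lnot P) \lor \lnot R)): α-rule — add ((\lnot R \to ((P \to \lnot P) \lor \lnot R)) \land \lnot R), \lnot ((P \to \lnot P) \lor \lnot R).
((\lnot R \to ((P \to \lnot P) \lor \lnot R)) \land \lnot R): α-rule — add (\lnot R \to ((P \to \lnot P) \lor \lnot R)), \lnot R.
\lnot ((P \to \lnot P) \lor \lnot R): α-rule — add \lnot (P \to \lnot P), \lnot \lnot R.
× closes — contains both R and \lnot R.
All 1 branch closes.
Every branch closed, so the negation is unsatisfiable and the formula is valid.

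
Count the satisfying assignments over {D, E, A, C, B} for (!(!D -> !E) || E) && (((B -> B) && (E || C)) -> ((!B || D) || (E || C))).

Initial set: {((!(!D -> !E) || E) && (((B -> B) && (E || C)) -> ((!B || D) || (E || C))))}.
((!(!D -> !E) || E) && (((B -> B) && (E || C)) -> ((!B || D) || (E || C)))): α-rule — add (!(!D -> !E) || E), (((B -> B) && (E || C)) -> ((!B || D) || (E || C))).
(!(!D -> !E) || E): β-rule — branch into !(!D -> !E)  //  E.
  branch 1 (add !(!D -> !E)):
    !(!D -> !E): α-rule — add !D, !!E.
    (((B -> B) && (E || C)) -> ((!B || D) || (E || C))): β-rule — branch into !((B -> B) && (E || C))  //  ((!B || D) || (E || C)).
      branch 1.1 (add !((B -> B) && (E || C))):
        !((B -> B) && (E || C)): β-rule — branch into !(B -> B)  //  !(E || C).
          branch 1.1.1 (add !(B -> B)):
            !(B -> B): α-rule — add B, !B.
            × closes — contains both B and !B.
          branch 1.1.2 (add !(E || C)):
            !(E || C): α-rule — add !E, !C.
            × closes — contains both E and !E.
      branch 1.2 (add ((!B || D) || (E || C))):
        ((!B || D) || (E || C)): β-rule — branch into (!B || D)  //  (E || C).
          branch 1.2.1 (add (!B || D)):
            (!B || D): β-rule — branch into !B  //  D.
              branch 1.2.1.1 (add !B):
                ○ open, literals {B=F, D=F, E=T}.
              branch 1.2.1.2 (add D):
                × closes — contains both D and !D.
          branch 1.2.2 (add (E || C)):
            (E || C): β-rule — branch into E  //  C.
              branch 1.2.2.1 (add E):
                ○ open, literals {D=F, E=T}.
              branch 1.2.2.2 (add C):
                ○ open, literals {C=T, D=F, E=T}.
  branch 2 (add E):
    (((B -> B) && (E || C)) -> ((!B || D) || (E || C))): β-rule — branch into !((B -> B) && (E || C))  //  ((!B || D) || (E || C)).
      branch 2.1 (add !((B -> B) && (E || C))):
        !((B -> B) && (E || C)): β-rule — branch into !(B -> B)  //  !(E || C).
          branch 2.1.1 (add !(B -> B)):
            !(B -> B): α-rule — add B, !B.
            × closes — contains both B and !B.
          branch 2.1.2 (add !(E || C)):
            !(E || C): α-rule — add !E, !C.
            × closes — contains both E and !E.
      branch 2.2 (add ((!B || D) || (E || C))):
        ((!B || D) || (E || C)): β-rule — branch into (!B || D)  //  (E || C).
          branch 2.2.1 (add (!B || D)):
            (!B || D): β-rule — branch into !B  //  D.
              branch 2.2.1.1 (add !B):
                ○ open, literals {B=F, E=T}.
              branch 2.2.1.2 (add D):
                ○ open, literals {D=T, E=T}.
          branch 2.2.2 (add (E || C)):
            (E || C): β-rule — branch into E  //  C.
              branch 2.2.2.1 (add E):
                ○ open, literals {E=T}.
              branch 2.2.2.2 (add C):
                ○ open, literals {C=T, E=T}.
5 branches closed, 7 open.
Each open branch fixes some atoms; the unmentioned ones are free. Counting distinct full assignments: branch {B=F, D=F, E=T} (A, C) contributes 4 new; branch {D=F, E=T} (A, C, B) contributes 4 new; branch {C=T, D=F, E=T} (A, B) contributes 0 new; branch {B=F, E=T} (D, A, C) contributes 4 new; branch {D=T, E=T} (A, C, B) contributes 4 new; branch {E=T} (D, A, C, B) contributes 0 new; branch {C=T, E=T} (D, A, B) contributes 0 new. Total: 16.

16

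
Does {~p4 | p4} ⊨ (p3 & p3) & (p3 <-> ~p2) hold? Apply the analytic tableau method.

No

Initial set: {(~p4 | p4); ~((p3 & p3) & (p3 <-> ~p2))}.
(~p4 | p4): β-rule — branch into ~p4  //  p4.
  branch 1 (add ~p4):
    ~((p3 & p3) & (p3 <-> ~p2)): β-rule — branch into ~(p3 & p3)  //  ~(p3 <-> ~p2).
      branch 1.1 (add ~(p3 & p3)):
        ~(p3 & p3): β-rule — branch into ~p3  //  ~p3.
          branch 1.1.1 (add ~p3):
            ○ open, literals {p3=F, p4=F}.
          branch 1.1.2 (add ~p3):
            ○ open, literals {p3=F, p4=F}.
      branch 1.2 (add ~(p3 <-> ~p2)):
        ~(p3 <-> ~p2): β-rule — branch into p3, ~~p2  //  ~p3, ~p2.
          branch 1.2.1 (add p3, ~~p2):
            ○ open, literals {p2=T, p3=T, p4=F}.
          branch 1.2.2 (add ~p3, ~p2):
            ○ open, literals {p2=F, p3=F, p4=F}.
  branch 2 (add p4):
    ~((p3 & p3) & (p3 <-> ~p2)): β-rule — branch into ~(p3 & p3)  //  ~(p3 <-> ~p2).
      branch 2.1 (add ~(p3 & p3)):
        ~(p3 & p3): β-rule — branch into ~p3  //  ~p3.
          branch 2.1.1 (add ~p3):
            ○ open, literals {p3=F, p4=T}.
          branch 2.1.2 (add ~p3):
            ○ open, literals {p3=F, p4=T}.
      branch 2.2 (add ~(p3 <-> ~p2)):
        ~(p3 <-> ~p2): β-rule — branch into p3, ~~p2  //  ~p3, ~p2.
          branch 2.2.1 (add p3, ~~p2):
            ○ open, literals {p2=T, p3=T, p4=T}.
          branch 2.2.2 (add ~p3, ~p2):
            ○ open, literals {p2=F, p3=F, p4=T}.
0 branches closed, 8 open.
An open branch gives a countermodel: p3=F, p4=F (unmentioned atoms arbitrary); the premises hold there but the conclusion fails.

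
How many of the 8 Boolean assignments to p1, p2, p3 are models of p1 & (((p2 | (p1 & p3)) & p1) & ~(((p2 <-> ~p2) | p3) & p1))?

1

Initial set: {(p1 & (((p2 | (p1 & p3)) & p1) & ~(((p2 <-> ~p2) | p3) & p1)))}.
(p1 & (((p2 | (p1 & p3)) & p1) & ~(((p2 <-> ~p2) | p3) & p1))): α-rule — add p1, (((p2 | (p1 & p3)) & p1) & ~(((p2 <-> ~p2) | p3) & p1)).
(((p2 | (p1 & p3)) & p1) & ~(((p2 <-> ~p2) | p3) & p1)): α-rule — add ((p2 | (p1 & p3)) & p1), ~(((p2 <-> ~p2) | p3) & p1).
((p2 | (p1 & p3)) & p1): α-rule — add (p2 | (p1 & p3)), p1.
~(((p2 <-> ~p2) | p3) & p1): β-rule — branch into ~((p2 <-> ~p2) | p3)  //  ~p1.
  branch 1 (add ~((p2 <-> ~p2) | p3)):
    ~((p2 <-> ~p2) | p3): α-rule — add ~(p2 <-> ~p2), ~p3.
    (p2 | (p1 & p3)): β-rule — branch into p2  //  (p1 & p3).
      branch 1.1 (add p2):
        ~(p2 <-> ~p2): β-rule — branch into p2, ~~p2  //  ~p2, ~p2.
          branch 1.1.1 (add p2, ~~p2):
            ○ open, literals {p1=true, p2=true, p3=false}.
          branch 1.1.2 (add ~p2, ~p2):
            × closes — contains both p2 and ~p2.
      branch 1.2 (add (p1 & p3)):
        (p1 & p3): α-rule — add p1, p3.
        × closes — contains both p3 and ~p3.
  branch 2 (add ~p1):
    × closes — contains both p1 and ~p1.
3 branches closed, 1 open.
Each open branch fixes some atoms; the unmentioned ones are free. Counting distinct full assignments: branch {p1=true, p2=true, p3=false} (none free) contributes 1 new. Total: 1.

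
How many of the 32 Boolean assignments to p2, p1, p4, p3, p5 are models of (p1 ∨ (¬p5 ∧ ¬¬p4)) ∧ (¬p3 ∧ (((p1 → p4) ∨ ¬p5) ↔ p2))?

Initial set: {((p1 ∨ (¬p5 ∧ ¬¬p4)) ∧ (¬p3 ∧ (((p1 → p4) ∨ ¬p5) ↔ p2)))}.
((p1 ∨ (¬p5 ∧ ¬¬p4)) ∧ (¬p3 ∧ (((p1 → p4) ∨ ¬p5) ↔ p2))): α-rule — add (p1 ∨ (¬p5 ∧ ¬¬p4)), (¬p3 ∧ (((p1 → p4) ∨ ¬p5) ↔ p2)).
(¬p3 ∧ (((p1 → p4) ∨ ¬p5) ↔ p2)): α-rule — add ¬p3, (((p1 → p4) ∨ ¬p5) ↔ p2).
(p1 ∨ (¬p5 ∧ ¬¬p4)): β-rule — branch into p1  //  (¬p5 ∧ ¬¬p4).
  branch 1 (add p1):
    (((p1 → p4) ∨ ¬p5) ↔ p2): β-rule — branch into ((p1 → p4) ∨ ¬p5), p2  //  ¬((p1 → p4) ∨ ¬p5), ¬p2.
      branch 1.1 (add ((p1 → p4) ∨ ¬p5), p2):
        ((p1 → p4) ∨ ¬p5): β-rule — branch into (p1 → p4)  //  ¬p5.
          branch 1.1.1 (add (p1 → p4)):
            (p1 → p4): β-rule — branch into ¬p1  //  p4.
              branch 1.1.1.1 (add ¬p1):
                × closes — contains both p1 and ¬p1.
              branch 1.1.1.2 (add p4):
                ○ open, literals {p1=1, p2=1, p3=0, p4=1}.
          branch 1.1.2 (add ¬p5):
            ○ open, literals {p1=1, p2=1, p3=0, p5=0}.
      branch 1.2 (add ¬((p1 → p4) ∨ ¬p5), ¬p2):
        ¬((p1 → p4) ∨ ¬p5): α-rule — add ¬(p1 → p4), ¬¬p5.
        ¬(p1 → p4): α-rule — add p1, ¬p4.
        ○ open, literals {p1=1, p2=0, p3=0, p4=0, p5=1}.
  branch 2 (add (¬p5 ∧ ¬¬p4)):
    (¬p5 ∧ ¬¬p4): α-rule — add ¬p5, ¬¬p4.
    ¬¬p4: drop double negation, giving p4.
    (((p1 → p4) ∨ ¬p5) ↔ p2): β-rule — branch into ((p1 → p4) ∨ ¬p5), p2  //  ¬((p1 → p4) ∨ ¬p5), ¬p2.
      branch 2.1 (add ((p1 → p4) ∨ ¬p5), p2):
        ((p1 → p4) ∨ ¬p5): β-rule — branch into (p1 → p4)  //  ¬p5.
          branch 2.1.1 (add (p1 → p4)):
            (p1 → p4): β-rule — branch into ¬p1  //  p4.
              branch 2.1.1.1 (add ¬p1):
                ○ open, literals {p1=0, p2=1, p3=0, p4=1, p5=0}.
              branch 2.1.1.2 (add p4):
                ○ open, literals {p2=1, p3=0, p4=1, p5=0}.
          branch 2.1.2 (add ¬p5):
            ○ open, literals {p2=1, p3=0, p4=1, p5=0}.
      branch 2.2 (add ¬((p1 → p4) ∨ ¬p5), ¬p2):
        ¬((p1 → p4) ∨ ¬p5): α-rule — add ¬(p1 → p4), ¬¬p5.
        × closes — contains both p5 and ¬p5.
2 branches closed, 6 open.
Each open branch fixes some atoms; the unmentioned ones are free. Counting distinct full assignments: branch {p1=1, p2=1, p3=0, p4=1} (p5) contributes 2 new; branch {p1=1, p2=1, p3=0, p5=0} (p4) contributes 1 new; branch {p1=1, p2=0, p3=0, p4=0, p5=1} (none free) contributes 1 new; branch {p1=0, p2=1, p3=0, p4=1, p5=0} (none free) contributes 1 new; branch {p2=1, p3=0, p4=1, p5=0} (p1) contributes 0 new; branch {p2=1, p3=0, p4=1, p5=0} (p1) contributes 0 new. Total: 5.

5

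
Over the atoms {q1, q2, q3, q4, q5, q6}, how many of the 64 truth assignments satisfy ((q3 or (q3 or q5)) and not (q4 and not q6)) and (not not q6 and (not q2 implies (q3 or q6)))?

24

Initial set: {(((q3 or (q3 or q5)) and not (q4 and not q6)) and (not not q6 and (not q2 implies (q3 or q6))))}.
(((q3 or (q3 or q5)) and not (q4 and not q6)) and (not not q6 and (not q2 implies (q3 or q6)))): α-rule — add ((q3 or (q3 or q5)) and not (q4 and not q6)), (not not q6 and (not q2 implies (q3 or q6))).
((q3 or (q3 or q5)) and not (q4 and not q6)): α-rule — add (q3 or (q3 or q5)), not (q4 and not q6).
(not not q6 and (not q2 implies (q3 or q6))): α-rule — add not not q6, (not q2 implies (q3 or q6)).
not not q6: drop double negation, giving q6.
(q3 or (q3 or q5)): β-rule — branch into q3  //  (q3 or q5).
  branch 1 (add q3):
    not (q4 and not q6): β-rule — branch into not q4  //  not not q6.
      branch 1.1 (add not q4):
        (not q2 implies (q3 or q6)): β-rule — branch into not not q2  //  (q3 or q6).
          branch 1.1.1 (add not not q2):
            ○ open, literals {q2=true, q3=true, q4=false, q6=true}.
          branch 1.1.2 (add (q3 or q6)):
            (q3 or q6): β-rule — branch into q3  //  q6.
              branch 1.1.2.1 (add q3):
                ○ open, literals {q3=true, q4=false, q6=true}.
              branch 1.1.2.2 (add q6):
                ○ open, literals {q3=true, q4=false, q6=true}.
      branch 1.2 (add not not q6):
        (not q2 implies (q3 or q6)): β-rule — branch into not not q2  //  (q3 or q6).
          branch 1.2.1 (add not not q2):
            ○ open, literals {q2=true, q3=true, q6=true}.
          branch 1.2.2 (add (q3 or q6)):
            (q3 or q6): β-rule — branch into q3  //  q6.
              branch 1.2.2.1 (add q3):
                ○ open, literals {q3=true, q6=true}.
              branch 1.2.2.2 (add q6):
                ○ open, literals {q3=true, q6=true}.
  branch 2 (add (q3 or q5)):
    not (q4 and not q6): β-rule — branch into not q4  //  not not q6.
      branch 2.1 (add not q4):
        (not q2 implies (q3 or q6)): β-rule — branch into not not q2  //  (q3 or q6).
          branch 2.1.1 (add not not q2):
            (q3 or q5): β-rule — branch into q3  //  q5.
              branch 2.1.1.1 (add q3):
                ○ open, literals {q2=true, q3=true, q4=false, q6=true}.
              branch 2.1.1.2 (add q5):
                ○ open, literals {q2=true, q4=false, q5=true, q6=true}.
          branch 2.1.2 (add (q3 or q6)):
            (q3 or q5): β-rule — branch into q3  //  q5.
              branch 2.1.2.1 (add q3):
                (q3 or q6): β-rule — branch into q3  //  q6.
                  branch 2.1.2.1.1 (add q3):
                    ○ open, literals {q3=true, q4=false, q6=true}.
                  branch 2.1.2.1.2 (add q6):
                    ○ open, literals {q3=true, q4=false, q6=true}.
              branch 2.1.2.2 (add q5):
                (q3 or q6): β-rule — branch into q3  //  q6.
                  branch 2.1.2.2.1 (add q3):
                    ○ open, literals {q3=true, q4=false, q5=true, q6=true}.
                  branch 2.1.2.2.2 (add q6):
                    ○ open, literals {q4=false, q5=true, q6=true}.
      branch 2.2 (add not not q6):
        (not q2 implies (q3 or q6)): β-rule — branch into not not q2  //  (q3 or q6).
          branch 2.2.1 (add not not q2):
            (q3 or q5): β-rule — branch into q3  //  q5.
              branch 2.2.1.1 (add q3):
                ○ open, literals {q2=true, q3=true, q6=true}.
              branch 2.2.1.2 (add q5):
                ○ open, literals {q2=true, q5=true, q6=true}.
          branch 2.2.2 (add (q3 or q6)):
            (q3 or q5): β-rule — branch into q3  //  q5.
              branch 2.2.2.1 (add q3):
                (q3 or q6): β-rule — branch into q3  //  q6.
                  branch 2.2.2.1.1 (add q3):
                    ○ open, literals {q3=true, q6=true}.
                  branch 2.2.2.1.2 (add q6):
                    ○ open, literals {q3=true, q6=true}.
              branch 2.2.2.2 (add q5):
                (q3 or q6): β-rule — branch into q3  //  q6.
                  branch 2.2.2.2.1 (add q3):
                    ○ open, literals {q3=true, q5=true, q6=true}.
                  branch 2.2.2.2.2 (add q6):
                    ○ open, literals {q5=true, q6=true}.
0 branches closed, 18 open.
Each open branch fixes some atoms; the unmentioned ones are free. Counting distinct full assignments: branch {q2=true, q3=true, q4=false, q6=true} (q1, q5) contributes 4 new; branch {q3=true, q4=false, q6=true} (q1, q2, q5) contributes 4 new; branch {q3=true, q4=false, q6=true} (q1, q2, q5) contributes 0 new; branch {q2=true, q3=true, q6=true} (q1, q4, q5) contributes 4 new; branch {q3=true, q6=true} (q1, q2, q4, q5) contributes 4 new; branch {q3=true, q6=true} (q1, q2, q4, q5) contributes 0 new; branch {q2=true, q3=true, q4=false, q6=true} (q1, q5) contributes 0 new; branch {q2=true, q4=false, q5=true, q6=true} (q1, q3) contributes 2 new; branch {q3=true, q4=false, q6=true} (q1, q2, q5) contributes 0 new; branch {q3=true, q4=false, q6=true} (q1, q2, q5) contributes 0 new; branch {q3=true, q4=false, q5=true, q6=true} (q1, q2) contributes 0 new; branch {q4=false, q5=true, q6=true} (q1, q2, q3) contributes 2 new; branch {q2=true, q3=true, q6=true} (q1, q4, q5) contributes 0 new; branch {q2=true, q5=true, q6=true} (q1, q3, q4) contributes 2 new; branch {q3=true, q6=true} (q1, q2, q4, q5) contributes 0 new; branch {q3=true, q6=true} (q1, q2, q4, q5) contributes 0 new; branch {q3=true, q5=true, q6=true} (q1, q2, q4) contributes 0 new; branch {q5=true, q6=true} (q1, q2, q3, q4) contributes 2 new. Total: 24.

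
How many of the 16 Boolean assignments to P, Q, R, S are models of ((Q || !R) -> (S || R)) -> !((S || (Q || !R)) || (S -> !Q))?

Initial set: {(((Q || !R) -> (S || R)) -> !((S || (Q || !R)) || (S -> !Q)))}.
(((Q || !R) -> (S || R)) -> !((S || (Q || !R)) || (S -> !Q))): β-rule — branch into !((Q || !R) -> (S || R))  //  !((S || (Q || !R)) || (S -> !Q)).
  branch 1 (add !((Q || !R) -> (S || R))):
    !((Q || !R) -> (S || R)): α-rule — add (Q || !R), !(S || R).
    !(S || R): α-rule — add !S, !R.
    (Q || !R): β-rule — branch into Q  //  !R.
      branch 1.1 (add Q):
        ○ open, literals {Q=true, R=false, S=false}.
      branch 1.2 (add !R):
        ○ open, literals {R=false, S=false}.
  branch 2 (add !((S || (Q || !R)) || (S -> !Q))):
    !((S || (Q || !R)) || (S -> !Q)): α-rule — add !(S || (Q || !R)), !(S -> !Q).
    !(S || (Q || !R)): α-rule — add !S, !(Q || !R).
    !(S -> !Q): α-rule — add S, !!Q.
    × closes — contains both S and !S.
1 branch closed, 2 open.
Each open branch fixes some atoms; the unmentioned ones are free. Counting distinct full assignments: branch {Q=true, R=false, S=false} (P) contributes 2 new; branch {R=false, S=false} (P, Q) contributes 2 new. Total: 4.

4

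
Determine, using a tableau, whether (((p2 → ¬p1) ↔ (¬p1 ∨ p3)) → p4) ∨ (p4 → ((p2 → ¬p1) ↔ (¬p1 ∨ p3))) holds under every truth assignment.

Valid

Assume the negation and expand:
Initial set: {F ((((p2 → ¬p1) ↔ (¬p1 ∨ p3)) → p4) ∨ (p4 → ((p2 → ¬p1) ↔ (¬p1 ∨ p3))))}.
F ((((p2 → ¬p1) ↔ (¬p1 ∨ p3)) → p4) ∨ (p4 → ((p2 → ¬p1) ↔ (¬p1 ∨ p3)))): α-rule — add F (((p2 → ¬p1) ↔ (¬p1 ∨ p3)) → p4), F (p4 → ((p2 → ¬p1) ↔ (¬p1 ∨ p3))).
F (((p2 → ¬p1) ↔ (¬p1 ∨ p3)) → p4): α-rule — add T ((p2 → ¬p1) ↔ (¬p1 ∨ p3)), F p4.
F (p4 → ((p2 → ¬p1) ↔ (¬p1 ∨ p3))): α-rule — add T p4, F ((p2 → ¬p1) ↔ (¬p1 ∨ p3)).
× closes — contains both p4 and ¬p4.
All 1 branch closes.
Every branch closed, so the negation is unsatisfiable and the formula is valid.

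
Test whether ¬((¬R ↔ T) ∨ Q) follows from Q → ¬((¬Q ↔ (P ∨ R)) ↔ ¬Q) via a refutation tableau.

Initial set: {(Q → ¬((¬Q ↔ (P ∨ R)) ↔ ¬Q)); ¬¬((¬R ↔ T) ∨ Q)}.
(Q → ¬((¬Q ↔ (P ∨ R)) ↔ ¬Q)): β-rule — branch into ¬Q  //  ¬((¬Q ↔ (P ∨ R)) ↔ ¬Q).
  branch 1 (add ¬Q):
    ¬¬((¬R ↔ T) ∨ Q): β-rule — branch into (¬R ↔ T)  //  Q.
      branch 1.1 (add (¬R ↔ T)):
        (¬R ↔ T): β-rule — branch into ¬R, T  //  ¬¬R, ¬T.
          branch 1.1.1 (add ¬R, T):
            ○ open, literals {Q=F, R=F, T=T}.
          branch 1.1.2 (add ¬¬R, ¬T):
            ○ open, literals {Q=F, R=T, T=F}.
      branch 1.2 (add Q):
        × closes — contains both Q and ¬Q.
  branch 2 (add ¬((¬Q ↔ (P ∨ R)) ↔ ¬Q)):
    ¬¬((¬R ↔ T) ∨ Q): β-rule — branch into (¬R ↔ T)  //  Q.
      branch 2.1 (add (¬R ↔ T)):
        ¬((¬Q ↔ (P ∨ R)) ↔ ¬Q): β-rule — branch into (¬Q ↔ (P ∨ R)), ¬¬Q  //  ¬(¬Q ↔ (P ∨ R)), ¬Q.
          branch 2.1.1 (add (¬Q ↔ (P ∨ R)), ¬¬Q):
            (¬R ↔ T): β-rule — branch into ¬R, T  //  ¬¬R, ¬T.
              branch 2.1.1.1 (add ¬R, T):
                (¬Q ↔ (P ∨ R)): β-rule — branch into ¬Q, (P ∨ R)  //  ¬¬Q, ¬(P ∨ R).
                  branch 2.1.1.1.1 (add ¬Q, (P ∨ R)):
                    × closes — contains both Q and ¬Q.
                  branch 2.1.1.1.2 (add ¬¬Q, ¬(P ∨ R)):
                    ¬(P ∨ R): α-rule — add ¬P, ¬R.
                    ○ open, literals {P=F, Q=T, R=F, T=T}.
              branch 2.1.1.2 (add ¬¬R, ¬T):
                (¬Q ↔ (P ∨ R)): β-rule — branch into ¬Q, (P ∨ R)  //  ¬¬Q, ¬(P ∨ R).
                  branch 2.1.1.2.1 (add ¬Q, (P ∨ R)):
                    × closes — contains both Q and ¬Q.
                  branch 2.1.1.2.2 (add ¬¬Q, ¬(P ∨ R)):
                    ¬(P ∨ R): α-rule — add ¬P, ¬R.
                    × closes — contains both R and ¬R.
          branch 2.1.2 (add ¬(¬Q ↔ (P ∨ R)), ¬Q):
            (¬R ↔ T): β-rule — branch into ¬R, T  //  ¬¬R, ¬T.
              branch 2.1.2.1 (add ¬R, T):
                ¬(¬Q ↔ (P ∨ R)): β-rule — branch into ¬Q, ¬(P ∨ R)  //  ¬¬Q, (P ∨ R).
                  branch 2.1.2.1.1 (add ¬Q, ¬(P ∨ R)):
                    ¬(P ∨ R): α-rule — add ¬P, ¬R.
                    ○ open, literals {P=F, Q=F, R=F, T=T}.
                  branch 2.1.2.1.2 (add ¬¬Q, (P ∨ R)):
                    × closes — contains both Q and ¬Q.
              branch 2.1.2.2 (add ¬¬R, ¬T):
                ¬(¬Q ↔ (P ∨ R)): β-rule — branch into ¬Q, ¬(P ∨ R)  //  ¬¬Q, (P ∨ R).
                  branch 2.1.2.2.1 (add ¬Q, ¬(P ∨ R)):
                    ¬(P ∨ R): α-rule — add ¬P, ¬R.
                    × closes — contains both R and ¬R.
                  branch 2.1.2.2.2 (add ¬¬Q, (P ∨ R)):
                    × closes — contains both Q and ¬Q.
      branch 2.2 (add Q):
        ¬((¬Q ↔ (P ∨ R)) ↔ ¬Q): β-rule — branch into (¬Q ↔ (P ∨ R)), ¬¬Q  //  ¬(¬Q ↔ (P ∨ R)), ¬Q.
          branch 2.2.1 (add (¬Q ↔ (P ∨ R)), ¬¬Q):
            (¬Q ↔ (P ∨ R)): β-rule — branch into ¬Q, (P ∨ R)  //  ¬¬Q, ¬(P ∨ R).
              branch 2.2.1.1 (add ¬Q, (P ∨ R)):
                × closes — contains both Q and ¬Q.
              branch 2.2.1.2 (add ¬¬Q, ¬(P ∨ R)):
                ¬(P ∨ R): α-rule — add ¬P, ¬R.
                ○ open, literals {P=F, Q=T, R=F}.
          branch 2.2.2 (add ¬(¬Q ↔ (P ∨ R)), ¬Q):
            × closes — contains both Q and ¬Q.
9 branches closed, 5 open.
An open branch gives a countermodel: Q=F, R=F, T=T (unmentioned atoms arbitrary); the premises hold there but the conclusion fails.

No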